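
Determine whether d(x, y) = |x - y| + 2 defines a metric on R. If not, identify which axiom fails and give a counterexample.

No. d fails identity of indiscernibles (specifically d(x,x) = 0): d(6, 6) = |6 - 6| + 2 = 0 + 2 = 2 ≠ 0.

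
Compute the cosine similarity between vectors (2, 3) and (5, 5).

With u = (2, 3), v = (5, 5):
u·v = 2·5 + 3·5 = 10 + 15 = 25.
|u| = √(2² + 3²) = √13, |v| = √(5² + 5²) = √50, so |u||v| = √(13·50) = √650.
cos θ = (u·v)/(|u||v|) = 25/√650 ≈ 0.9806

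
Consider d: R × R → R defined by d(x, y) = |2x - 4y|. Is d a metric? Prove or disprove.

No. d fails symmetry: d(8, 5) = |2·8 - 4·5| = |-4| = 4, but d(5, 8) = |2·5 - 4·8| = |-22| = 22. Since 4 ≠ 22, d(x,y) ≠ d(y,x) in general.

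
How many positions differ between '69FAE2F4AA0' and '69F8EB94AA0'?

Differing positions: 4, 6, 7. Hamming distance = 3.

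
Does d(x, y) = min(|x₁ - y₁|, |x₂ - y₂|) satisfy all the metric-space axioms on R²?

No. d fails identity of indiscernibles: take x = (-5, 0) and y = (-5, 8). Then d(x,y) = min(|-5 - (-5)|, |0 - 8|) = min(0, 8) = 0, yet x ≠ y.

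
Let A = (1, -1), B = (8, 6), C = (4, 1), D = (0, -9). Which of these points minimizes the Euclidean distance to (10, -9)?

Distances: d(A) ≈ 12.0416, d(B) ≈ 15.1327, d(C) ≈ 11.6619, d(D) = 10. Nearest: D = (0, -9) with distance 10.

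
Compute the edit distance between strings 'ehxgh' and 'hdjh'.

Let D[i][j] be the edit distance between the first i characters of 'ehxgh' and the first j characters of 'hdjh', with D[i][0] = i, D[0][j] = j, and D[i][j] = D[i-1][j-1] if the characters match, else 1 + min(D[i-1][j], D[i][j-1], D[i-1][j-1]). Filling the table (rows: prefixes of 'ehxgh', columns: prefixes of 'hdjh'):
     ε  h  d  j  h
  ε  0  1  2  3  4
  e  1  1  2  3  4
  h  2  1  2  3  3
  x  3  2  2  3  4
  g  4  3  3  3  4
  h  5  4  4  4  3
The bottom-right entry gives D[5][4] = 3, so no sequence of fewer than 3 edits works. Backtracking through the table gives one optimal edit sequence (3 edits):
  ehxgh → hxgh (del e @1)
  hxgh → hdgh (sub x→d @2)
  hdgh → hdjh (sub g→j @3)
Edit distance = 3.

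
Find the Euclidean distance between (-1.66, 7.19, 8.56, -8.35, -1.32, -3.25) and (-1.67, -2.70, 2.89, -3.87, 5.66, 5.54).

√(Σ(x_i - y_i)²) = √((-1.66 - (-1.67))² + (7.19 - (-2.7))² + (8.56 - 2.89)² + (-8.35 - (-3.87))² + (-1.32 - 5.66)² + (-3.25 - 5.54)²)
= √(0.01² + 9.89² + 5.67² + (-4.48)² + (-6.98)² + (-8.79)²) = √(0.0001 + 97.8121 + 32.1489 + 20.0704 + 48.7204 + 77.2641) = √276.016 ≈ 16.6137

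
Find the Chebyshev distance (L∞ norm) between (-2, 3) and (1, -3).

max(|x_i - y_i|) = max(|-2 - 1|, |3 - (-3)|) = max(3, 6) = 6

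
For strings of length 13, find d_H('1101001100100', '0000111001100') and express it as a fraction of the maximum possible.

Differing positions: 1, 2, 4, 5, 6, 8, 10. Hamming distance = 7. The maximum possible Hamming distance for length-13 strings is 13, so d_H/13 = 7/13 ≈ 0.5385.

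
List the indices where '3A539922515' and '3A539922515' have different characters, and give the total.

Differing positions: none. Hamming distance = 0.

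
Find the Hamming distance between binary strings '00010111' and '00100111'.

Differing positions: 3, 4. Hamming distance = 2.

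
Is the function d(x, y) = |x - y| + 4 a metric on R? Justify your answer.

No. d fails identity of indiscernibles (specifically d(x,x) = 0): d(7, 7) = |7 - 7| + 4 = 0 + 4 = 4 ≠ 0.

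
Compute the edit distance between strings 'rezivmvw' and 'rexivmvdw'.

Let D[i][j] be the edit distance between the first i characters of 'rezivmvw' and the first j characters of 'rexivmvdw', with D[i][0] = i, D[0][j] = j, and D[i][j] = D[i-1][j-1] if the characters match, else 1 + min(D[i-1][j], D[i][j-1], D[i-1][j-1]). Filling the table (rows: prefixes of 'rezivmvw', columns: prefixes of 'rexivmvdw'):
     ε  r  e  x  i  v  m  v  d  w
  ε  0  1  2  3  4  5  6  7  8  9
  r  1  0  1  2  3  4  5  6  7  8
  e  2  1  0  1  2  3  4  5  6  7
  z  3  2  1  1  2  3  4  5  6  7
  i  4  3  2  2  1  2  3  4  5  6
  v  5  4  3  3  2  1  2  3  4  5
  m  6  5  4  4  3  2  1  2  3  4
  v  7  6  5  5  4  3  2  1  2  3
  w  8  7  6  6  5  4  3  2  2  2
The bottom-right entry gives D[8][9] = 2, so no sequence of fewer than 2 edits works. Backtracking through the table gives one optimal edit sequence (2 edits):
  rezivmvw → rexivmvw (sub z→x @3)
  rexivmvw → rexivmvdw (ins d @8)
Edit distance = 2.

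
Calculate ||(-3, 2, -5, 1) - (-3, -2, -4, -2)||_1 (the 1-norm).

Σ|x_i - y_i| = |-3 - (-3)| + |2 - (-2)| + |-5 - (-4)| + |1 - (-2)| = 0 + 4 + 1 + 3 = 8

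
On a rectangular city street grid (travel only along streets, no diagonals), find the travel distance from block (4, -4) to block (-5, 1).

Σ|x_i - y_i| = |4 - (-5)| + |-4 - 1| = 9 + 5 = 14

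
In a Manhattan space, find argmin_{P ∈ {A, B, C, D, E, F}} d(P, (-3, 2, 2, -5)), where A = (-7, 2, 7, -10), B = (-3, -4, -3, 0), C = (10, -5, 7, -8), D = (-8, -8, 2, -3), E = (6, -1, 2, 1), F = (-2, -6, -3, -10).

Distances: d(A) = 14, d(B) = 16, d(C) = 28, d(D) = 17, d(E) = 18, d(F) = 19. Nearest: A = (-7, 2, 7, -10) with distance 14.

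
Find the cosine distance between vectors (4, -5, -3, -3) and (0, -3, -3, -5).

With u = (4, -5, -3, -3), v = (0, -3, -3, -5):
u·v = 4·0 + (-5)·(-3) + (-3)·(-3) + (-3)·(-5) = 0 + 15 + 9 + 15 = 39.
|u| = √(4² + (-5)² + (-3)² + (-3)²) = √59, |v| = √(0² + (-3)² + (-3)² + (-5)²) = √43, so |u||v| = √(59·43) = √2537.
cos θ = (u·v)/(|u||v|) = 39/√2537 ≈ 0.7743
Cosine distance = 1 - cos θ ≈ 1 - 0.7743 = 0.2257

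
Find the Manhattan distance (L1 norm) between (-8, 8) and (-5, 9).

Σ|x_i - y_i| = |-8 - (-5)| + |8 - 9| = 3 + 1 = 4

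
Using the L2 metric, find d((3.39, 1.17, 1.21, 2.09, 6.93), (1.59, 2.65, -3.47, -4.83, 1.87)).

√(Σ(x_i - y_i)²) = √((3.39 - 1.59)² + (1.17 - 2.65)² + (1.21 - (-3.47))² + (2.09 - (-4.83))² + (6.93 - 1.87)²)
= √(1.8² + (-1.48)² + 4.68² + 6.92² + 5.06²) = √(3.24 + 2.1904 + 21.9024 + 47.8864 + 25.6036) = √100.8228 ≈ 10.0411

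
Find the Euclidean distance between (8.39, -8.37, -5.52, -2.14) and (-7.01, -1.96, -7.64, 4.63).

√(Σ(x_i - y_i)²) = √((8.39 - (-7.01))² + (-8.37 - (-1.96))² + (-5.52 - (-7.64))² + (-2.14 - 4.63)²)
= √(15.4² + (-6.41)² + 2.12² + (-6.77)²) = √(237.16 + 41.0881 + 4.4944 + 45.8329) = √328.5754 ≈ 18.1266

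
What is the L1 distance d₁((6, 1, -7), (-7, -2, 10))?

Σ|x_i - y_i| = |6 - (-7)| + |1 - (-2)| + |-7 - 10| = 13 + 3 + 17 = 33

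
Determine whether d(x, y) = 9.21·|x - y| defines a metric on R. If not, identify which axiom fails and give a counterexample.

Yes. Since |x - y| is a metric on R and 9.21 > 0, the positive scalar multiple 9.21·|x - y| is also a metric: scaling by a positive constant preserves non-negativity, identity (d=0 ⟺ |x-y|=0 ⟺ x=y), symmetry, and the triangle inequality.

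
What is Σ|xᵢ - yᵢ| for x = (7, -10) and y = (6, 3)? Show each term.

Σ|x_i - y_i| = |7 - 6| + |-10 - 3| = 1 + 13 = 14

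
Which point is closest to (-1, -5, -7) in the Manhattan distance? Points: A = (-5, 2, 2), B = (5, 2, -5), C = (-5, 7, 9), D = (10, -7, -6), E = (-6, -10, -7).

Distances: d(A) = 20, d(B) = 15, d(C) = 32, d(D) = 14, d(E) = 10. Nearest: E = (-6, -10, -7) with distance 10.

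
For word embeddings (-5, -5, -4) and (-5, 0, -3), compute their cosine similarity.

With u = (-5, -5, -4), v = (-5, 0, -3):
u·v = (-5)·(-5) + (-5)·0 + (-4)·(-3) = 25 + 0 + 12 = 37.
|u| = √((-5)² + (-5)² + (-4)²) = √66, |v| = √((-5)² + 0² + (-3)²) = √34, so |u||v| = √(66·34) = √2244.
cos θ = (u·v)/(|u||v|) = 37/√2244 ≈ 0.7811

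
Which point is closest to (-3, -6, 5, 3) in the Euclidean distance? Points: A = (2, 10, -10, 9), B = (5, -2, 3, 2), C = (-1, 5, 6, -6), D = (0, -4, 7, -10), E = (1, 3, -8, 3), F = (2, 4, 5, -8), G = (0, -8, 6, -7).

Distances: d(A) ≈ 23.2809, d(B) ≈ 9.2195, d(C) ≈ 14.3875, d(D) ≈ 13.6382, d(E) ≈ 16.3095, d(F) ≈ 15.6844, d(G) ≈ 10.6771. Nearest: B = (5, -2, 3, 2) with distance 9.2195.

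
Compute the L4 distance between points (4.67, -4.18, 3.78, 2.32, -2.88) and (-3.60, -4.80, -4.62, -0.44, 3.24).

(Σ|x_i - y_i|^4)^(1/4) = (|4.67 - (-3.6)|^4 + |-4.18 - (-4.8)|^4 + |3.78 - (-4.62)|^4 + |2.32 - (-0.44)|^4 + |-2.88 - 3.24|^4)^(1/4)
= (8.27^4 + 0.62^4 + 8.4^4 + 2.76^4 + 6.12^4)^(1/4) ≈ (4677.5888 + 0.1478 + 4978.7136 + 58.0278 + 1402.8321)^(1/4) = (11117.3101)^(1/4) ≈ 10.2683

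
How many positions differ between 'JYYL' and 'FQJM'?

Differing positions: 1, 2, 3, 4. Hamming distance = 4.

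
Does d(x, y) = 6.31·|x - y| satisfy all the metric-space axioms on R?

Yes. Since |x - y| is a metric on R and 6.31 > 0, the positive scalar multiple 6.31·|x - y| is also a metric: scaling by a positive constant preserves non-negativity, identity (d=0 ⟺ |x-y|=0 ⟺ x=y), symmetry, and the triangle inequality.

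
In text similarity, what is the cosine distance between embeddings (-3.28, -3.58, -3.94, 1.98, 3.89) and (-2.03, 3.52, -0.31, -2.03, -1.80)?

With u = (-3.28, -3.58, -3.94, 1.98, 3.89), v = (-2.03, 3.52, -0.31, -2.03, -1.80):
u·v = (-3.28)·(-2.03) + (-3.58)·3.52 + (-3.94)·(-0.31) + 1.98·(-2.03) + 3.89·(-1.8) = 6.6584 + (-12.6016) + 1.2214 + (-4.0194) + (-7.002) = -15.7432.
|u| = √((-3.28)² + (-3.58)² + (-3.94)² + 1.98² + 3.89²) = √(10.7584 + 12.8164 + 15.5236 + 3.9204 + 15.1321) = √58.1509, |v| = √((-2.03)² + 3.52² + (-0.31)² + (-2.03)² + (-1.8)²) = √(4.1209 + 12.3904 + 0.0961 + 4.1209 + 3.24) = √23.9683.
cos θ = (u·v)/(|u||v|) = -15.7432/(√58.1509·√23.9683) ≈ -0.4217
Cosine distance = 1 - cos θ ≈ 1 - (-0.4217) = 1.4217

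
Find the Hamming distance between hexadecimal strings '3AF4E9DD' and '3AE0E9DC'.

Differing positions: 3, 4, 8. Hamming distance = 3.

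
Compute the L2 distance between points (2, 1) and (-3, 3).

(Σ|x_i - y_i|^2)^(1/2) = (|2 - (-3)|^2 + |1 - 3|^2)^(1/2)
= (5^2 + 2^2)^(1/2) = (25 + 4)^(1/2) = (29)^(1/2) ≈ 5.3852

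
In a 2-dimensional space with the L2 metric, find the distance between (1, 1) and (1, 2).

(Σ|x_i - y_i|^2)^(1/2) = (|1 - 1|^2 + |1 - 2|^2)^(1/2)
= (0^2 + 1^2)^(1/2) = (0 + 1)^(1/2) = (1)^(1/2) = 1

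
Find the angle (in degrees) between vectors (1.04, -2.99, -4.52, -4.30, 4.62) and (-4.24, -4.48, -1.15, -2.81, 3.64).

With u = (1.04, -2.99, -4.52, -4.30, 4.62), v = (-4.24, -4.48, -1.15, -2.81, 3.64):
u·v = 1.04·(-4.24) + (-2.99)·(-4.48) + (-4.52)·(-1.15) + (-4.3)·(-2.81) + 4.62·3.64 = (-4.4096) + 13.3952 + 5.198 + 12.083 + 16.8168 = 43.0834.
|u| = √(1.04² + (-2.99)² + (-4.52)² + (-4.3)² + 4.62²) = √(1.0816 + 8.9401 + 20.4304 + 18.49 + 21.3444) = √70.2865, |v| = √((-4.24)² + (-4.48)² + (-1.15)² + (-2.81)² + 3.64²) = √(17.9776 + 20.0704 + 1.3225 + 7.8961 + 13.2496) = √60.5162.
cos θ = (u·v)/(|u||v|) = 43.0834/(√70.2865·√60.5162) ≈ 0.660599
θ = arccos(0.660599) ≈ 48.65°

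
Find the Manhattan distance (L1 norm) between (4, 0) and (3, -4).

Σ|x_i - y_i| = |4 - 3| + |0 - (-4)| = 1 + 4 = 5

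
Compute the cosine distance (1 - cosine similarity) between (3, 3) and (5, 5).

With u = (3, 3), v = (5, 5):
u·v = 3·5 + 3·5 = 15 + 15 = 30.
|u| = √(3² + 3²) = √18, |v| = √(5² + 5²) = √50, so |u||v| = √(18·50) = √900 = 30.
cos θ = (u·v)/(|u||v|) = 30/30 = 1
Cosine distance = 1 - cos θ = 1 - 1 = 0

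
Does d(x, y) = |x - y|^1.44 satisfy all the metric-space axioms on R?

No. d(x,y) = |x-y|^1.44 fails the triangle inequality since p = 1.44 > 1. Counterexample: x = -2, y = -1, z = 6. d(x,z) = |-2 - 6|^1.44 = 8^1.44 ≈ 19.9733, but d(x,y) + d(y,z) = 1^1.44 + 7^1.44 ≈ 1 + 16.4794 = 17.4794. Since 19.9733 > 17.4794, the triangle inequality is violated.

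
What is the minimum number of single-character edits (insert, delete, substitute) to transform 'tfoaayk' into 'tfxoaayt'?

Let D[i][j] be the edit distance between the first i characters of 'tfoaayk' and the first j characters of 'tfxoaayt', with D[i][0] = i, D[0][j] = j, and D[i][j] = D[i-1][j-1] if the characters match, else 1 + min(D[i-1][j], D[i][j-1], D[i-1][j-1]). Filling the table (rows: prefixes of 'tfoaayk', columns: prefixes of 'tfxoaayt'):
     ε  t  f  x  o  a  a  y  t
  ε  0  1  2  3  4  5  6  7  8
  t  1  0  1  2  3  4  5  6  7
  f  2  1  0  1  2  3  4  5  6
  o  3  2  1  1  1  2  3  4  5
  a  4  3  2  2  2  1  2  3  4
  a  5  4  3  3  3  2  1  2  3
  y  6  5  4  4  4  3  2  1  2
  k  7  6  5  5  5  4  3  2  2
The bottom-right entry gives D[7][8] = 2, so no sequence of fewer than 2 edits works. Backtracking through the table gives one optimal edit sequence (2 edits):
  tfoaayk → tfxoaayk (ins x @3)
  tfxoaayk → tfxoaayt (sub k→t @8)
Edit distance = 2.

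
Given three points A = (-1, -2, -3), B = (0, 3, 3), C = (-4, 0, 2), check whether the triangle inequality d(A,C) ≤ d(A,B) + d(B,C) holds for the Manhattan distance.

d(A,B) = 1 + 5 + 6 = 12, d(B,C) = 4 + 3 + 1 = 8, d(A,C) = 3 + 2 + 5 = 10.
d(A,C) = 10 ≤ 12 + 8 = 20. Triangle inequality is satisfied.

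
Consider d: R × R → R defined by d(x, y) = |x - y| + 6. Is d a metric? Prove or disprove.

No. d fails identity of indiscernibles (specifically d(x,x) = 0): d(-6, -6) = |-6 - (-6)| + 6 = 0 + 6 = 6 ≠ 0.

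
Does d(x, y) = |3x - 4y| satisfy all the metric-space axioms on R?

No. d fails symmetry: d(7, 6) = |3·7 - 4·6| = |-3| = 3, but d(6, 7) = |3·6 - 4·7| = |-10| = 10. Since 3 ≠ 10, d(x,y) ≠ d(y,x) in general.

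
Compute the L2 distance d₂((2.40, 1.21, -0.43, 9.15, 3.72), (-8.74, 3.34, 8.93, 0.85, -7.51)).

√(Σ(x_i - y_i)²) = √((2.4 - (-8.74))² + (1.21 - 3.34)² + (-0.43 - 8.93)² + (9.15 - 0.85)² + (3.72 - (-7.51))²)
= √(11.14² + (-2.13)² + (-9.36)² + 8.3² + 11.23²) = √(124.0996 + 4.5369 + 87.6096 + 68.89 + 126.1129) = √411.249 ≈ 20.2793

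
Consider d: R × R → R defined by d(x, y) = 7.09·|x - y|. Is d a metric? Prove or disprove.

Yes. Since |x - y| is a metric on R and 7.09 > 0, the positive scalar multiple 7.09·|x - y| is also a metric: scaling by a positive constant preserves non-negativity, identity (d=0 ⟺ |x-y|=0 ⟺ x=y), symmetry, and the triangle inequality.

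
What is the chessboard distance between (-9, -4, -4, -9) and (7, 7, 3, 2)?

max(|x_i - y_i|) = max(|-9 - 7|, |-4 - 7|, |-4 - 3|, |-9 - 2|) = max(16, 11, 7, 11) = 16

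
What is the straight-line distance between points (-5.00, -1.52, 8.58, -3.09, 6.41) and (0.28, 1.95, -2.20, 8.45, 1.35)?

√(Σ(x_i - y_i)²) = √((-5 - 0.28)² + (-1.52 - 1.95)² + (8.58 - (-2.2))² + (-3.09 - 8.45)² + (6.41 - 1.35)²)
= √((-5.28)² + (-3.47)² + 10.78² + (-11.54)² + 5.06²) = √(27.8784 + 12.0409 + 116.2084 + 133.1716 + 25.6036) = √314.9029 ≈ 17.7455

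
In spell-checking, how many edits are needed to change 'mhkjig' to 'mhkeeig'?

Let D[i][j] be the edit distance between the first i characters of 'mhkjig' and the first j characters of 'mhkeeig', with D[i][0] = i, D[0][j] = j, and D[i][j] = D[i-1][j-1] if the characters match, else 1 + min(D[i-1][j], D[i][j-1], D[i-1][j-1]). Filling the table (rows: prefixes of 'mhkjig', columns: prefixes of 'mhkeeig'):
     ε  m  h  k  e  e  i  g
  ε  0  1  2  3  4  5  6  7
  m  1  0  1  2  3  4  5  6
  h  2  1  0  1  2  3  4  5
  k  3  2  1  0  1  2  3  4
  j  4  3  2  1  1  2  3  4
  i  5  4  3  2  2  2  2  3
  g  6  5  4  3  3  3  3  2
The bottom-right entry gives D[6][7] = 2, so no sequence of fewer than 2 edits works. Backtracking through the table gives one optimal edit sequence (2 edits):
  mhkjig → mhkejig (ins e @4)
  mhkejig → mhkeeig (sub j→e @5)
Edit distance = 2.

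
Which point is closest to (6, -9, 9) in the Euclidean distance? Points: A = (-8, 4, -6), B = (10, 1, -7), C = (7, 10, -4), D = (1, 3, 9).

Distances: d(A) ≈ 24.2899, d(B) ≈ 19.2873, d(C) ≈ 23.0434, d(D) = 13. Nearest: D = (1, 3, 9) with distance 13.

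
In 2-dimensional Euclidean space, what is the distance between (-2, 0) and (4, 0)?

√(Σ(x_i - y_i)²) = √((-2 - 4)² + (0 - 0)²)
= √((-6)² + 0²) = √(36 + 0) = √36 = 6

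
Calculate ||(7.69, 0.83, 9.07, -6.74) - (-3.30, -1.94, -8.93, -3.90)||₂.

√(Σ(x_i - y_i)²) = √((7.69 - (-3.3))² + (0.83 - (-1.94))² + (9.07 - (-8.93))² + (-6.74 - (-3.9))²)
= √(10.99² + 2.77² + 18² + (-2.84)²) = √(120.7801 + 7.6729 + 324 + 8.0656) = √460.5186 ≈ 21.4597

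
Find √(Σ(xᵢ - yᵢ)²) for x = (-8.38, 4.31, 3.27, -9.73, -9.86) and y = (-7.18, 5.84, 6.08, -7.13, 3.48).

√(Σ(x_i - y_i)²) = √((-8.38 - (-7.18))² + (4.31 - 5.84)² + (3.27 - 6.08)² + (-9.73 - (-7.13))² + (-9.86 - 3.48)²)
= √((-1.2)² + (-1.53)² + (-2.81)² + (-2.6)² + (-13.34)²) = √(1.44 + 2.3409 + 7.8961 + 6.76 + 177.9556) = √196.3926 ≈ 14.014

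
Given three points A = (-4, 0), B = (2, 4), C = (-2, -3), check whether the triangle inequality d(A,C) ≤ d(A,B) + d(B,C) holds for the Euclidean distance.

d(A,B) = √(6² + 4²) = √52 ≈ 7.2111, d(B,C) = √(4² + 7²) = √65 ≈ 8.0623, d(A,C) = √(2² + 3²) = √13 ≈ 3.6056.
d(A,C) ≈ 3.6056 ≤ 7.2111 + 8.0623 = 15.2734. Triangle inequality is satisfied.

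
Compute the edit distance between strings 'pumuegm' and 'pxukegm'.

Let D[i][j] be the edit distance between the first i characters of 'pumuegm' and the first j characters of 'pxukegm', with D[i][0] = i, D[0][j] = j, and D[i][j] = D[i-1][j-1] if the characters match, else 1 + min(D[i-1][j], D[i][j-1], D[i-1][j-1]). Filling the table (rows: prefixes of 'pumuegm', columns: prefixes of 'pxukegm'):
     ε  p  x  u  k  e  g  m
  ε  0  1  2  3  4  5  6  7
  p  1  0  1  2  3  4  5  6
  u  2  1  1  1  2  3  4  5
  m  3  2  2  2  2  3  4  4
  u  4  3  3  2  3  3  4  5
  e  5  4  4  3  3  3  4  5
  g  6  5  5  4  4  4  3  4
  m  7  6  6  5  5  5  4  3
The bottom-right entry gives D[7][7] = 3, so no sequence of fewer than 3 edits works. Backtracking through the table gives one optimal edit sequence (3 edits):
  pumuegm → pxmuegm (sub u→x @2)
  pxmuegm → pxuuegm (sub m→u @3)
  pxuuegm → pxukegm (sub u→k @4)
Edit distance = 3.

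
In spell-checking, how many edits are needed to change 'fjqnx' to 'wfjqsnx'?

Let D[i][j] be the edit distance between the first i characters of 'fjqnx' and the first j characters of 'wfjqsnx', with D[i][0] = i, D[0][j] = j, and D[i][j] = D[i-1][j-1] if the characters match, else 1 + min(D[i-1][j], D[i][j-1], D[i-1][j-1]). Filling the table (rows: prefixes of 'fjqnx', columns: prefixes of 'wfjqsnx'):
     ε  w  f  j  q  s  n  x
  ε  0  1  2  3  4  5  6  7
  f  1  1  1  2  3  4  5  6
  j  2  2  2  1  2  3  4  5
  q  3  3  3  2  1  2  3  4
  n  4  4  4  3  2  2  2  3
  x  5  5  5  4  3  3  3  2
The bottom-right entry gives D[5][7] = 2, so no sequence of fewer than 2 edits works. Backtracking through the table gives one optimal edit sequence (2 edits):
  fjqnx → wfjqnx (ins w @1)
  wfjqnx → wfjqsnx (ins s @5)
Edit distance = 2.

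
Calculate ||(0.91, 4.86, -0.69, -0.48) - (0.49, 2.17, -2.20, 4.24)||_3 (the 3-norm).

(Σ|x_i - y_i|^3)^(1/3) = (|0.91 - 0.49|^3 + |4.86 - 2.17|^3 + |-0.69 - (-2.2)|^3 + |-0.48 - 4.24|^3)^(1/3)
= (0.42^3 + 2.69^3 + 1.51^3 + 4.72^3)^(1/3) ≈ (0.0741 + 19.4651 + 3.443 + 105.154)^(1/3) = (128.1362)^(1/3) ≈ 5.0415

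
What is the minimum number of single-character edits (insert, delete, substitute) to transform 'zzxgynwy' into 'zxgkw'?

Let D[i][j] be the edit distance between the first i characters of 'zzxgynwy' and the first j characters of 'zxgkw', with D[i][0] = i, D[0][j] = j, and D[i][j] = D[i-1][j-1] if the characters match, else 1 + min(D[i-1][j], D[i][j-1], D[i-1][j-1]). Filling the table (rows: prefixes of 'zzxgynwy', columns: prefixes of 'zxgkw'):
     ε  z  x  g  k  w
  ε  0  1  2  3  4  5
  z  1  0  1  2  3  4
  z  2  1  1  2  3  4
  x  3  2  1  2  3  4
  g  4  3  2  1  2  3
  y  5  4  3  2  2  3
  n  6  5  4  3  3  3
  w  7  6  5  4  4  3
  y  8  7  6  5  5  4
The bottom-right entry gives D[8][5] = 4, so no sequence of fewer than 4 edits works. Backtracking through the table gives one optimal edit sequence (4 edits):
  zzxgynwy → zxgynwy (del z @1)
  zxgynwy → zxgnwy (del y @4)
  zxgnwy → zxgkwy (sub n→k @4)
  zxgkwy → zxgkw (del y @6)
Edit distance = 4.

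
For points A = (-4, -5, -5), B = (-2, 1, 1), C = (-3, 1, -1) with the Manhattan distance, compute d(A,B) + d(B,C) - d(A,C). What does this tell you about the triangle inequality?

d(A,B) = 2 + 6 + 6 = 14, d(B,C) = 1 + 0 + 2 = 3, d(A,C) = 1 + 6 + 4 = 11.
d(A,B) + d(B,C) - d(A,C) = 14 + 3 - 11 = 17 - 11 = 6. This is ≥ 0, so the triangle inequality holds for these points.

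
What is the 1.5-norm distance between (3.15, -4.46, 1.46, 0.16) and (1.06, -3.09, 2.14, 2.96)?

(Σ|x_i - y_i|^1.5)^(1/1.5) = (|3.15 - 1.06|^1.5 + |-4.46 - (-3.09)|^1.5 + |1.46 - 2.14|^1.5 + |0.16 - 2.96|^1.5)^(1/1.5)
= (2.09^1.5 + 1.37^1.5 + 0.68^1.5 + 2.8^1.5)^(1/1.5) ≈ (3.0215 + 1.6035 + 0.5607 + 4.6853)^(1/1.5) = (9.871)^(1/1.5) ≈ 4.6016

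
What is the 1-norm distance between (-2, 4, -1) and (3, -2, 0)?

Σ|x_i - y_i| = |-2 - 3| + |4 - (-2)| + |-1 - 0| = 5 + 6 + 1 = 12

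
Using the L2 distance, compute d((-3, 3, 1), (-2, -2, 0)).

(Σ|x_i - y_i|^2)^(1/2) = (|-3 - (-2)|^2 + |3 - (-2)|^2 + |1 - 0|^2)^(1/2)
= (1^2 + 5^2 + 1^2)^(1/2) = (1 + 25 + 1)^(1/2) = (27)^(1/2) ≈ 5.1962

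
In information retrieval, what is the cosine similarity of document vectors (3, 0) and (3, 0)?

With u = (3, 0), v = (3, 0):
u·v = 3·3 + 0·0 = 9 + 0 = 9.
|u| = √(3² + 0²) = √9, |v| = √(3² + 0²) = √9, so |u||v| = √(9·9) = √81 = 9.
cos θ = (u·v)/(|u||v|) = 9/9 = 1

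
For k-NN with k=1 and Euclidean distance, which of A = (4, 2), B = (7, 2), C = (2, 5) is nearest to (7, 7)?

Distances: d(A) ≈ 5.831, d(B) = 5, d(C) ≈ 5.3852. Nearest: B = (7, 2) with distance 5.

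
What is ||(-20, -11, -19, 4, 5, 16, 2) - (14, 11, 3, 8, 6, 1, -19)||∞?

max(|x_i - y_i|) = max(|-20 - 14|, |-11 - 11|, |-19 - 3|, |4 - 8|, |5 - 6|, |16 - 1|, |2 - (-19)|) = max(34, 22, 22, 4, 1, 15, 21) = 34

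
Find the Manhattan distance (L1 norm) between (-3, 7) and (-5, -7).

Σ|x_i - y_i| = |-3 - (-5)| + |7 - (-7)| = 2 + 14 = 16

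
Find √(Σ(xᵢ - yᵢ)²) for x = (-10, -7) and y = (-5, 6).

√(Σ(x_i - y_i)²) = √((-10 - (-5))² + (-7 - 6)²)
= √((-5)² + (-13)²) = √(25 + 169) = √194 ≈ 13.9284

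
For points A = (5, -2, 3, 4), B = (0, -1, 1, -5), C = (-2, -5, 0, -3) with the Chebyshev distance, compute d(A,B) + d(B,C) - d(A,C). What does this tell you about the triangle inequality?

d(A,B) = max(5, 1, 2, 9) = 9, d(B,C) = max(2, 4, 1, 2) = 4, d(A,C) = max(7, 3, 3, 7) = 7.
d(A,B) + d(B,C) - d(A,C) = 9 + 4 - 7 = 13 - 7 = 6. This is ≥ 0, so the triangle inequality holds for these points.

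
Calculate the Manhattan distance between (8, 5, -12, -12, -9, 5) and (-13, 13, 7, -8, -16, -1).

Σ|x_i - y_i| = |8 - (-13)| + |5 - 13| + |-12 - 7| + |-12 - (-8)| + |-9 - (-16)| + |5 - (-1)| = 21 + 8 + 19 + 4 + 7 + 6 = 65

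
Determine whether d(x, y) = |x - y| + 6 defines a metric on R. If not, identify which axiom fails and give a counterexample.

No. d fails identity of indiscernibles (specifically d(x,x) = 0): d(-5, -5) = |-5 - (-5)| + 6 = 0 + 6 = 6 ≠ 0.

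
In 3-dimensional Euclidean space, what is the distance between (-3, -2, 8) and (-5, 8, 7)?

√(Σ(x_i - y_i)²) = √((-3 - (-5))² + (-2 - 8)² + (8 - 7)²)
= √(2² + (-10)² + 1²) = √(4 + 100 + 1) = √105 ≈ 10.247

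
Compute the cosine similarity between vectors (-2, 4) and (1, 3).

With u = (-2, 4), v = (1, 3):
u·v = (-2)·1 + 4·3 = (-2) + 12 = 10.
|u| = √((-2)² + 4²) = √20, |v| = √(1² + 3²) = √10, so |u||v| = √(20·10) = √200.
cos θ = (u·v)/(|u||v|) = 10/√200 ≈ 0.7071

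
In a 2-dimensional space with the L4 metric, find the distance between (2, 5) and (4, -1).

(Σ|x_i - y_i|^4)^(1/4) = (|2 - 4|^4 + |5 - (-1)|^4)^(1/4)
= (2^4 + 6^4)^(1/4) = (16 + 1296)^(1/4) = (1312)^(1/4) ≈ 6.0184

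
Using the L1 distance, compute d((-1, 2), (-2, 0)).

Σ|x_i - y_i| = |-1 - (-2)| + |2 - 0| = 1 + 2 = 3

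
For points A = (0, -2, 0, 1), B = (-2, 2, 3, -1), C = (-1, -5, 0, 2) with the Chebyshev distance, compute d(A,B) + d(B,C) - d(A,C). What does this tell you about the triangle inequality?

d(A,B) = max(2, 4, 3, 2) = 4, d(B,C) = max(1, 7, 3, 3) = 7, d(A,C) = max(1, 3, 0, 1) = 3.
d(A,B) + d(B,C) - d(A,C) = 4 + 7 - 3 = 11 - 3 = 8. This is ≥ 0, so the triangle inequality holds for these points.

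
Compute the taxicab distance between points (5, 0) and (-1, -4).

Σ|x_i - y_i| = |5 - (-1)| + |0 - (-4)| = 6 + 4 = 10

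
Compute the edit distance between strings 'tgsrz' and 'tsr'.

Let D[i][j] be the edit distance between the first i characters of 'tgsrz' and the first j characters of 'tsr', with D[i][0] = i, D[0][j] = j, and D[i][j] = D[i-1][j-1] if the characters match, else 1 + min(D[i-1][j], D[i][j-1], D[i-1][j-1]). Filling the table (rows: prefixes of 'tgsrz', columns: prefixes of 'tsr'):
     ε  t  s  r
  ε  0  1  2  3
  t  1  0  1  2
  g  2  1  1  2
  s  3  2  1  2
  r  4  3  2  1
  z  5  4  3  2
The bottom-right entry gives D[5][3] = 2, so no sequence of fewer than 2 edits works. Backtracking through the table gives one optimal edit sequence (2 edits):
  tgsrz → tsrz (del g @2)
  tsrz → tsr (del z @4)
Edit distance = 2.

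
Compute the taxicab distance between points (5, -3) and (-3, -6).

Σ|x_i - y_i| = |5 - (-3)| + |-3 - (-6)| = 8 + 3 = 11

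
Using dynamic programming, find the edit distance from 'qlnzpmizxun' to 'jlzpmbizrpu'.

Let D[i][j] be the edit distance between the first i characters of 'qlnzpmizxun' and the first j characters of 'jlzpmbizrpu', with D[i][0] = i, D[0][j] = j, and D[i][j] = D[i-1][j-1] if the characters match, else 1 + min(D[i-1][j], D[i][j-1], D[i-1][j-1]). Filling the table (rows: prefixes of 'qlnzpmizxun', columns: prefixes of 'jlzpmbizrpu'):
     ε  j  l  z  p  m  b  i  z  r  p  u
  ε  0  1  2  3  4  5  6  7  8  9 10 11
  q  1  1  2  3  4  5  6  7  8  9 10 11
  l  2  2  1  2  3  4  5  6  7  8  9 10
  n  3  3  2  2  3  4  5  6  7  8  9 10
  z  4  4  3  2  3  4  5  6  6  7  8  9
  p  5  5  4  3  2  3  4  5  6  7  7  8
  m  6  6  5  4  3  2  3  4  5  6  7  8
  i  7  7  6  5  4  3  3  3  4  5  6  7
  z  8  8  7  6  5  4  4  4  3  4  5  6
  x  9  9  8  7  6  5  5  5  4  4  5  6
  u 10 10  9  8  7  6  6  6  5  5  5  5
  n 11 11 10  9  8  7  7  7  6  6  6  6
The bottom-right entry gives D[11][11] = 6, so no sequence of fewer than 6 edits works. Backtracking through the table gives one optimal edit sequence (6 edits):
  qlnzpmizxun → jlnzpmizxun (sub q→j @1)
  jlnzpmizxun → jlzpmizxun (del n @3)
  jlzpmizxun → jlzpmbizxun (ins b @6)
  jlzpmbizxun → jlzpmbizrun (sub x→r @9)
  jlzpmbizrun → jlzpmbizrpn (sub u→p @10)
  jlzpmbizrpn → jlzpmbizrpu (sub n→u @11)
Edit distance = 6.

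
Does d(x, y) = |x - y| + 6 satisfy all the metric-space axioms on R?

No. d fails identity of indiscernibles (specifically d(x,x) = 0): d(8, 8) = |8 - 8| + 6 = 0 + 6 = 6 ≠ 0.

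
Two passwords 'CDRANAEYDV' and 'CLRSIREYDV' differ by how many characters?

Differing positions: 2, 4, 5, 6. Hamming distance = 4.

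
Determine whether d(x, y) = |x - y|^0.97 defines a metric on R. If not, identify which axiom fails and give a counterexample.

Yes. With 0 < p = 0.97 ≤ 1, d(x,y) = |x-y|^0.97 is a metric on R. Non-negativity and symmetry are immediate; |x-y|^0.97 = 0 ⟺ |x-y| = 0 ⟺ x = y. For the triangle inequality, the function t ↦ t^0.97 is subadditive on [0,∞) when p ≤ 1, so |x-z|^0.97 ≤ (|x-y| + |y-z|)^0.97 ≤ |x-y|^0.97 + |y-z|^0.97.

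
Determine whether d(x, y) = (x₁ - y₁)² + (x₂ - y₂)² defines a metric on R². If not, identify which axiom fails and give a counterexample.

No. The squared Euclidean distance fails the triangle inequality. Counterexample: x = (0, 0), y = (1, 4), z = (2, 8). d(x,z) = 2² + 8² = 68, but d(x,y) + d(y,z) = (1² + 4²) + (1² + 4²) = 17 + 17 = 34. Since 68 > 34, the triangle inequality is violated. (Note: √d, the ordinary Euclidean distance, IS a metric.)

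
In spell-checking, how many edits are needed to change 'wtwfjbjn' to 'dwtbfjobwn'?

Let D[i][j] be the edit distance between the first i characters of 'wtwfjbjn' and the first j characters of 'dwtbfjobwn', with D[i][0] = i, D[0][j] = j, and D[i][j] = D[i-1][j-1] if the characters match, else 1 + min(D[i-1][j], D[i][j-1], D[i-1][j-1]). Filling the table (rows: prefixes of 'wtwfjbjn', columns: prefixes of 'dwtbfjobwn'):
     ε  d  w  t  b  f  j  o  b  w  n
  ε  0  1  2  3  4  5  6  7  8  9 10
  w  1  1  1  2  3  4  5  6  7  8  9
  t  2  2  2  1  2  3  4  5  6  7  8
  w  3  3  2  2  2  3  4  5  6  6  7
  f  4  4  3  3  3  2  3  4  5  6  7
  j  5  5  4  4  4  3  2  3  4  5  6
  b  6  6  5  5  4  4  3  3  3  4  5
  j  7  7  6  6  5  5  4  4  4  4  5
  n  8  8  7  7  6  6  5  5  5  5  4
The bottom-right entry gives D[8][10] = 4, so no sequence of fewer than 4 edits works. Backtracking through the table gives one optimal edit sequence (4 edits):
  wtwfjbjn → dwtwfjbjn (ins d @1)
  dwtwfjbjn → dwtbfjbjn (sub w→b @4)
  dwtbfjbjn → dwtbfjobjn (ins o @7)
  dwtbfjobjn → dwtbfjobwn (sub j→w @9)
Edit distance = 4.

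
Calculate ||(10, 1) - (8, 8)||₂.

√(Σ(x_i - y_i)²) = √((10 - 8)² + (1 - 8)²)
= √(2² + (-7)²) = √(4 + 49) = √53 ≈ 7.2801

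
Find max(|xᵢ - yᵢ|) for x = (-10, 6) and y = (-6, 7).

max(|x_i - y_i|) = max(|-10 - (-6)|, |6 - 7|) = max(4, 1) = 4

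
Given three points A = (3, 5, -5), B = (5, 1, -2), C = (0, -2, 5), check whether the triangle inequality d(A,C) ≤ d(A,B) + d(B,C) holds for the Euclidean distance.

d(A,B) = √(2² + 4² + 3²) = √29 ≈ 5.3852, d(B,C) = √(5² + 3² + 7²) = √83 ≈ 9.1104, d(A,C) = √(3² + 7² + 10²) = √158 ≈ 12.5698.
d(A,C) ≈ 12.5698 ≤ 5.3852 + 9.1104 = 14.4956. Triangle inequality is satisfied.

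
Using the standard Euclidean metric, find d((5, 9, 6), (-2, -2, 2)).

√(Σ(x_i - y_i)²) = √((5 - (-2))² + (9 - (-2))² + (6 - 2)²)
= √(7² + 11² + 4²) = √(49 + 121 + 16) = √186 ≈ 13.6382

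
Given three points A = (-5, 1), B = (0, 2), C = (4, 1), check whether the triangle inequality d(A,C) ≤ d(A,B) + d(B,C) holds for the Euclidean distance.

d(A,B) = √(5² + 1²) = √26 ≈ 5.099, d(B,C) = √(4² + 1²) = √17 ≈ 4.1231, d(A,C) = √(9² + 0²) = √81 = 9.
d(A,C) = 9 ≤ 5.099 + 4.1231 = 9.2221. Triangle inequality is satisfied.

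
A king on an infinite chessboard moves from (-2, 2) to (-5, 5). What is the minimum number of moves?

max(|x_i - y_i|) = max(|-2 - (-5)|, |2 - 5|) = max(3, 3) = 3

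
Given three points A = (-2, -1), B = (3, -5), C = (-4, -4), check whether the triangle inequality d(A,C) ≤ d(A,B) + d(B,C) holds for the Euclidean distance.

d(A,B) = √(5² + 4²) = √41 ≈ 6.4031, d(B,C) = √(7² + 1²) = √50 ≈ 7.0711, d(A,C) = √(2² + 3²) = √13 ≈ 3.6056.
d(A,C) ≈ 3.6056 ≤ 6.4031 + 7.0711 = 13.4742. Triangle inequality is satisfied.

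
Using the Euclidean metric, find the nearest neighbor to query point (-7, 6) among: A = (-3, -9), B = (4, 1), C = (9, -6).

Distances: d(A) ≈ 15.5242, d(B) ≈ 12.083, d(C) = 20. Nearest: B = (4, 1) with distance 12.083.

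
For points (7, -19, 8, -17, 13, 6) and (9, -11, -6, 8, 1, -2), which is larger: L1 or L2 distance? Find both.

L1 = |7 - 9| + |-19 - (-11)| + |8 - (-6)| + |-17 - 8| + |13 - 1| + |6 - (-2)| = 2 + 8 + 14 + 25 + 12 + 8 = 69
L2 = √(2² + 8² + 14² + 25² + 12² + 8²) = √1097 ≈ 33.121
L1 ≥ L2 always (equality iff movement is along one axis); L1 > L2 here.
Ratio L1/L2 = 69/√1097 ≈ 2.0833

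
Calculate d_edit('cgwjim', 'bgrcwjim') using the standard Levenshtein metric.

Let D[i][j] be the edit distance between the first i characters of 'cgwjim' and the first j characters of 'bgrcwjim', with D[i][0] = i, D[0][j] = j, and D[i][j] = D[i-1][j-1] if the characters match, else 1 + min(D[i-1][j], D[i][j-1], D[i-1][j-1]). Filling the table (rows: prefixes of 'cgwjim', columns: prefixes of 'bgrcwjim'):
     ε  b  g  r  c  w  j  i  m
  ε  0  1  2  3  4  5  6  7  8
  c  1  1  2  3  3  4  5  6  7
  g  2  2  1  2  3  4  5  6  7
  w  3  3  2  2  3  3  4  5  6
  j  4  4  3  3  3  4  3  4  5
  i  5  5  4  4  4  4  4  3  4
  m  6  6  5  5  5  5  5  4  3
The bottom-right entry gives D[6][8] = 3, so no sequence of fewer than 3 edits works. Backtracking through the table gives one optimal edit sequence (3 edits):
  cgwjim → bgwjim (sub c→b @1)
  bgwjim → bgrwjim (ins r @3)
  bgrwjim → bgrcwjim (ins c @4)
Edit distance = 3.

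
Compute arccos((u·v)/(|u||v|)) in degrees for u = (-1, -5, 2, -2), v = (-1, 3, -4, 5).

With u = (-1, -5, 2, -2), v = (-1, 3, -4, 5):
u·v = (-1)·(-1) + (-5)·3 + 2·(-4) + (-2)·5 = 1 + (-15) + (-8) + (-10) = -32.
|u| = √((-1)² + (-5)² + 2² + (-2)²) = √34, |v| = √((-1)² + 3² + (-4)² + 5²) = √51, so |u||v| = √(34·51) = √1734.
cos θ = (u·v)/(|u||v|) = -32/√1734 ≈ -0.768467
θ = arccos(-0.768467) ≈ 140.22°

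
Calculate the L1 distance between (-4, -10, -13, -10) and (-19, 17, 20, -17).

Σ|x_i - y_i| = |-4 - (-19)| + |-10 - 17| + |-13 - 20| + |-10 - (-17)| = 15 + 27 + 33 + 7 = 82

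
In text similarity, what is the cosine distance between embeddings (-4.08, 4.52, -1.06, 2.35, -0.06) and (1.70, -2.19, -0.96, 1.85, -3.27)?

With u = (-4.08, 4.52, -1.06, 2.35, -0.06), v = (1.70, -2.19, -0.96, 1.85, -3.27):
u·v = (-4.08)·1.7 + 4.52·(-2.19) + (-1.06)·(-0.96) + 2.35·1.85 + (-0.06)·(-3.27) = (-6.936) + (-9.8988) + 1.0176 + 4.3475 + 0.1962 = -11.2735.
|u| = √((-4.08)² + 4.52² + (-1.06)² + 2.35² + (-0.06)²) = √(16.6464 + 20.4304 + 1.1236 + 5.5225 + 0.0036) = √43.7265, |v| = √(1.7² + (-2.19)² + (-0.96)² + 1.85² + (-3.27)²) = √(2.89 + 4.7961 + 0.9216 + 3.4225 + 10.6929) = √22.7231.
cos θ = (u·v)/(|u||v|) = -11.2735/(√43.7265·√22.7231) ≈ -0.3576
Cosine distance = 1 - cos θ ≈ 1 - (-0.3576) = 1.3576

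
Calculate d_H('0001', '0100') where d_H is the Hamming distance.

Differing positions: 2, 4. Hamming distance = 2.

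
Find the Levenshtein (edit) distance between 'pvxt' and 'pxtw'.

Let D[i][j] be the edit distance between the first i characters of 'pvxt' and the first j characters of 'pxtw', with D[i][0] = i, D[0][j] = j, and D[i][j] = D[i-1][j-1] if the characters match, else 1 + min(D[i-1][j], D[i][j-1], D[i-1][j-1]). Filling the table (rows: prefixes of 'pvxt', columns: prefixes of 'pxtw'):
     ε  p  x  t  w
  ε  0  1  2  3  4
  p  1  0  1  2  3
  v  2  1  1  2  3
  x  3  2  1  2  3
  t  4  3  2  1  2
The bottom-right entry gives D[4][4] = 2, so no sequence of fewer than 2 edits works. Backtracking through the table gives one optimal edit sequence (2 edits):
  pvxt → pxt (del v @2)
  pxt → pxtw (ins w @4)
Edit distance = 2.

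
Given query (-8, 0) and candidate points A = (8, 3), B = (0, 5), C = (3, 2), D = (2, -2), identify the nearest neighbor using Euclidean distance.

Distances: d(A) ≈ 16.2788, d(B) ≈ 9.434, d(C) ≈ 11.1803, d(D) ≈ 10.198. Nearest: B = (0, 5) with distance 9.434.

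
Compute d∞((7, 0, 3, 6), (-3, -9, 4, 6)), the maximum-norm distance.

max(|x_i - y_i|) = max(|7 - (-3)|, |0 - (-9)|, |3 - 4|, |6 - 6|) = max(10, 9, 1, 0) = 10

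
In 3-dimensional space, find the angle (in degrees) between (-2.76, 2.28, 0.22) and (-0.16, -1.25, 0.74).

With u = (-2.76, 2.28, 0.22), v = (-0.16, -1.25, 0.74):
u·v = (-2.76)·(-0.16) + 2.28·(-1.25) + 0.22·0.74 = 0.4416 + (-2.85) + 0.1628 = -2.2456.
|u| = √((-2.76)² + 2.28² + 0.22²) = √(7.6176 + 5.1984 + 0.0484) = √12.8644, |v| = √((-0.16)² + (-1.25)² + 0.74²) = √(0.0256 + 1.5625 + 0.5476) = √2.1357.
cos θ = (u·v)/(|u||v|) = -2.2456/(√12.8644·√2.1357) ≈ -0.428418
θ = arccos(-0.428418) ≈ 115.37°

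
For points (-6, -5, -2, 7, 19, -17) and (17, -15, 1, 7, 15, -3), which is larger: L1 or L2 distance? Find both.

L1 = |-6 - 17| + |-5 - (-15)| + |-2 - 1| + |7 - 7| + |19 - 15| + |-17 - (-3)| = 23 + 10 + 3 + 0 + 4 + 14 = 54
L2 = √(23² + 10² + 3² + 0² + 4² + 14²) = √850 ≈ 29.1548
L1 ≥ L2 always (equality iff movement is along one axis); L1 > L2 here.
Ratio L1/L2 = 54/√850 ≈ 1.8522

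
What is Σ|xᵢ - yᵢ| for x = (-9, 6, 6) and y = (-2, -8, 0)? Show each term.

Σ|x_i - y_i| = |-9 - (-2)| + |6 - (-8)| + |6 - 0| = 7 + 14 + 6 = 27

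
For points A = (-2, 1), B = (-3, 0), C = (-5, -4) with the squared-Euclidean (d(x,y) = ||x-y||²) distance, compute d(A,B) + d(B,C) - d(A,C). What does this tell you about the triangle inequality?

d(A,B) = 1² + 1² = 2, d(B,C) = 2² + 4² = 20, d(A,C) = 3² + 5² = 34.
d(A,B) + d(B,C) - d(A,C) = 2 + 20 - 34 = 22 - 34 = -12. This is < 0, so the triangle inequality FAILS for these points (squared-Euclidean is not a metric).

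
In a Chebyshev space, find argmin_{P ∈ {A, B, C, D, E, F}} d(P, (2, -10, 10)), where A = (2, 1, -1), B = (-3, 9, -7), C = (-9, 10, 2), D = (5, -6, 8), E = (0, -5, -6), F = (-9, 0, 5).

Distances: d(A) = 11, d(B) = 19, d(C) = 20, d(D) = 4, d(E) = 16, d(F) = 11. Nearest: D = (5, -6, 8) with distance 4.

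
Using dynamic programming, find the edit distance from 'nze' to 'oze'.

Let D[i][j] be the edit distance between the first i characters of 'nze' and the first j characters of 'oze', with D[i][0] = i, D[0][j] = j, and D[i][j] = D[i-1][j-1] if the characters match, else 1 + min(D[i-1][j], D[i][j-1], D[i-1][j-1]). Filling the table (rows: prefixes of 'nze', columns: prefixes of 'oze'):
     ε  o  z  e
  ε  0  1  2  3
  n  1  1  2  3
  z  2  2  1  2
  e  3  3  2  1
The bottom-right entry gives D[3][3] = 1, so no sequence of fewer than 1 edit works. Backtracking through the table gives one optimal edit sequence (1 edit):
  nze → oze (sub n→o @1)
Edit distance = 1.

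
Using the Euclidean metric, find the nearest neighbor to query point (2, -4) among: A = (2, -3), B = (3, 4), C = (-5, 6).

Distances: d(A) = 1, d(B) ≈ 8.0623, d(C) ≈ 12.2066. Nearest: A = (2, -3) with distance 1.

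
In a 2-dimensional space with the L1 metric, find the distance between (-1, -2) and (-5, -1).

Σ|x_i - y_i| = |-1 - (-5)| + |-2 - (-1)| = 4 + 1 = 5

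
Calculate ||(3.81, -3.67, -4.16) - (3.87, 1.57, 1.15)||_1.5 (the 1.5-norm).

(Σ|x_i - y_i|^1.5)^(1/1.5) = (|3.81 - 3.87|^1.5 + |-3.67 - 1.57|^1.5 + |-4.16 - 1.15|^1.5)^(1/1.5)
= (0.06^1.5 + 5.24^1.5 + 5.31^1.5)^(1/1.5) ≈ (0.0147 + 11.9949 + 12.2361)^(1/1.5) = (24.2457)^(1/1.5) ≈ 8.377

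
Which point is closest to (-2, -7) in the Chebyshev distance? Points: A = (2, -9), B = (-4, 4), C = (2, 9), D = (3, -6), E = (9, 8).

Distances: d(A) = 4, d(B) = 11, d(C) = 16, d(D) = 5, d(E) = 15. Nearest: A = (2, -9) with distance 4.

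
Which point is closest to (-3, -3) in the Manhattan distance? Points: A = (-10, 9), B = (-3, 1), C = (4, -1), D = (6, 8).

Distances: d(A) = 19, d(B) = 4, d(C) = 9, d(D) = 20. Nearest: B = (-3, 1) with distance 4.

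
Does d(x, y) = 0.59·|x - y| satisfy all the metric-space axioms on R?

Yes. Since |x - y| is a metric on R and 0.59 > 0, the positive scalar multiple 0.59·|x - y| is also a metric: scaling by a positive constant preserves non-negativity, identity (d=0 ⟺ |x-y|=0 ⟺ x=y), symmetry, and the triangle inequality.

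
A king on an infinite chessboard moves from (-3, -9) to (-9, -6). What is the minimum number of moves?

max(|x_i - y_i|) = max(|-3 - (-9)|, |-9 - (-6)|) = max(6, 3) = 6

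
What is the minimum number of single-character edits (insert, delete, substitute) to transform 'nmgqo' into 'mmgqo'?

Let D[i][j] be the edit distance between the first i characters of 'nmgqo' and the first j characters of 'mmgqo', with D[i][0] = i, D[0][j] = j, and D[i][j] = D[i-1][j-1] if the characters match, else 1 + min(D[i-1][j], D[i][j-1], D[i-1][j-1]). Filling the table (rows: prefixes of 'nmgqo', columns: prefixes of 'mmgqo'):
     ε  m  m  g  q  o
  ε  0  1  2  3  4  5
  n  1  1  2  3  4  5
  m  2  1  1  2  3  4
  g  3  2  2  1  2  3
  q  4  3  3  2  1  2
  o  5  4  4  3  2  1
The bottom-right entry gives D[5][5] = 1, so no sequence of fewer than 1 edit works. Backtracking through the table gives one optimal edit sequence (1 edit):
  nmgqo → mmgqo (sub n→m @1)
Edit distance = 1.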